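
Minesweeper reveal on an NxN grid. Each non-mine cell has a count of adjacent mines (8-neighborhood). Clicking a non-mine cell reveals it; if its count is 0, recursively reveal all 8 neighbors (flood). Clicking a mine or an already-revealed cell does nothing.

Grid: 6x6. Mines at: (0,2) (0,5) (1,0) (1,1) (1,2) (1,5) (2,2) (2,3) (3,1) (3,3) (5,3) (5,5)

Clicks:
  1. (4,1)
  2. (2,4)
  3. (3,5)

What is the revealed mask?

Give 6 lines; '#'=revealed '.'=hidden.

Answer: ......
......
....##
....##
.#..##
......

Derivation:
Click 1 (4,1) count=1: revealed 1 new [(4,1)] -> total=1
Click 2 (2,4) count=3: revealed 1 new [(2,4)] -> total=2
Click 3 (3,5) count=0: revealed 5 new [(2,5) (3,4) (3,5) (4,4) (4,5)] -> total=7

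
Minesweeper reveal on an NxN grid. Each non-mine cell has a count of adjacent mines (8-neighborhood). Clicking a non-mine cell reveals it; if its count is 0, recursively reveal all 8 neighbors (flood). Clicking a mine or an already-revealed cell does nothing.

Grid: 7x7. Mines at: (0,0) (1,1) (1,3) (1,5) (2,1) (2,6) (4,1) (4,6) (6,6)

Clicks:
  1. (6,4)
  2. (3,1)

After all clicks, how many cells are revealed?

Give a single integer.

Answer: 25

Derivation:
Click 1 (6,4) count=0: revealed 24 new [(2,2) (2,3) (2,4) (2,5) (3,2) (3,3) (3,4) (3,5) (4,2) (4,3) (4,4) (4,5) (5,0) (5,1) (5,2) (5,3) (5,4) (5,5) (6,0) (6,1) (6,2) (6,3) (6,4) (6,5)] -> total=24
Click 2 (3,1) count=2: revealed 1 new [(3,1)] -> total=25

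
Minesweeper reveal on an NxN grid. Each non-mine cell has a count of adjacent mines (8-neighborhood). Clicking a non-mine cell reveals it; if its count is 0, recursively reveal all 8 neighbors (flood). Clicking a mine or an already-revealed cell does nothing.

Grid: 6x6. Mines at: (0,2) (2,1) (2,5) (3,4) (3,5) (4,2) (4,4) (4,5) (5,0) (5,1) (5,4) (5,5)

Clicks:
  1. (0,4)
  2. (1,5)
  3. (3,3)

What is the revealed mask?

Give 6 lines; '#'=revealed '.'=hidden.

Click 1 (0,4) count=0: revealed 6 new [(0,3) (0,4) (0,5) (1,3) (1,4) (1,5)] -> total=6
Click 2 (1,5) count=1: revealed 0 new [(none)] -> total=6
Click 3 (3,3) count=3: revealed 1 new [(3,3)] -> total=7

Answer: ...###
...###
......
...#..
......
......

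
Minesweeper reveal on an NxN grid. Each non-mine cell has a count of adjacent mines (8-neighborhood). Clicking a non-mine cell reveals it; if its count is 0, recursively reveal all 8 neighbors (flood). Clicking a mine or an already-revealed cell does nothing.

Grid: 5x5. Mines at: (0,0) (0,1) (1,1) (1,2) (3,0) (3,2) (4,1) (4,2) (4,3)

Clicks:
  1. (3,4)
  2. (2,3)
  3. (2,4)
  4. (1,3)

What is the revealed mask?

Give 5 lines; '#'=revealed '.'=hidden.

Click 1 (3,4) count=1: revealed 1 new [(3,4)] -> total=1
Click 2 (2,3) count=2: revealed 1 new [(2,3)] -> total=2
Click 3 (2,4) count=0: revealed 6 new [(0,3) (0,4) (1,3) (1,4) (2,4) (3,3)] -> total=8
Click 4 (1,3) count=1: revealed 0 new [(none)] -> total=8

Answer: ...##
...##
...##
...##
.....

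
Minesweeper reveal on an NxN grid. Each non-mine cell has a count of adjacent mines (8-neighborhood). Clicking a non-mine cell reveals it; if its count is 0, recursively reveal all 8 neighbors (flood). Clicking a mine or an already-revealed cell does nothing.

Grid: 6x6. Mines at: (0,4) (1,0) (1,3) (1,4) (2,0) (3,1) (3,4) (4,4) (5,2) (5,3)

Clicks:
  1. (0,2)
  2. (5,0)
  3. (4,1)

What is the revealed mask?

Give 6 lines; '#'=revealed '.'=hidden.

Click 1 (0,2) count=1: revealed 1 new [(0,2)] -> total=1
Click 2 (5,0) count=0: revealed 4 new [(4,0) (4,1) (5,0) (5,1)] -> total=5
Click 3 (4,1) count=2: revealed 0 new [(none)] -> total=5

Answer: ..#...
......
......
......
##....
##....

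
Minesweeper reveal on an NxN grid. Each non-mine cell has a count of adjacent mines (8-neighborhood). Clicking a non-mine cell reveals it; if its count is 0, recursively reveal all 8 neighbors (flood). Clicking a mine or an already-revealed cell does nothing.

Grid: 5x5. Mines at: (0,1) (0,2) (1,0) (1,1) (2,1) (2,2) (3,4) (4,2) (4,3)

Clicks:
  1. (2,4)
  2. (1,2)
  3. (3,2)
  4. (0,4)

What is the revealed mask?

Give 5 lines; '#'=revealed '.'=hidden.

Click 1 (2,4) count=1: revealed 1 new [(2,4)] -> total=1
Click 2 (1,2) count=5: revealed 1 new [(1,2)] -> total=2
Click 3 (3,2) count=4: revealed 1 new [(3,2)] -> total=3
Click 4 (0,4) count=0: revealed 5 new [(0,3) (0,4) (1,3) (1,4) (2,3)] -> total=8

Answer: ...##
..###
...##
..#..
.....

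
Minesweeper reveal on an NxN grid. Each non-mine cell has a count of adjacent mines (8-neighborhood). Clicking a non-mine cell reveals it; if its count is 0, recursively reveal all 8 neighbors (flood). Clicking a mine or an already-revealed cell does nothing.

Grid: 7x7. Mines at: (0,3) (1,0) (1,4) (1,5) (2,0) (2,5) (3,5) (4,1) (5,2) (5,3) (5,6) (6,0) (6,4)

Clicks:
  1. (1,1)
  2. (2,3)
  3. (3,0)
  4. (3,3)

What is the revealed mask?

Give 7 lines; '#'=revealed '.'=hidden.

Click 1 (1,1) count=2: revealed 1 new [(1,1)] -> total=1
Click 2 (2,3) count=1: revealed 1 new [(2,3)] -> total=2
Click 3 (3,0) count=2: revealed 1 new [(3,0)] -> total=3
Click 4 (3,3) count=0: revealed 12 new [(1,2) (1,3) (2,1) (2,2) (2,4) (3,1) (3,2) (3,3) (3,4) (4,2) (4,3) (4,4)] -> total=15

Answer: .......
.###...
.####..
#####..
..###..
.......
.......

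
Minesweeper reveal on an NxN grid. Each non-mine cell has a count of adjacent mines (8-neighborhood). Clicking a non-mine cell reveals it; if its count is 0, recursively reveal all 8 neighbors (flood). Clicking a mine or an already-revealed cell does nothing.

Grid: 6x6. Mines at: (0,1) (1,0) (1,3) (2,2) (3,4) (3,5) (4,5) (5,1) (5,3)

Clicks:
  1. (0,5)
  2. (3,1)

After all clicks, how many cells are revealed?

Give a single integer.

Click 1 (0,5) count=0: revealed 6 new [(0,4) (0,5) (1,4) (1,5) (2,4) (2,5)] -> total=6
Click 2 (3,1) count=1: revealed 1 new [(3,1)] -> total=7

Answer: 7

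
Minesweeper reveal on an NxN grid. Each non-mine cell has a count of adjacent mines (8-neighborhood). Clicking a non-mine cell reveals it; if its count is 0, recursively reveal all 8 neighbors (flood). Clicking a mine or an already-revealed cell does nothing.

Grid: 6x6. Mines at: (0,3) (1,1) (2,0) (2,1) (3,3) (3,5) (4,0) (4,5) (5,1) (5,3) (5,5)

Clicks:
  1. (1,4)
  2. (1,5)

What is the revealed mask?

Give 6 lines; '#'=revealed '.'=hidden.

Click 1 (1,4) count=1: revealed 1 new [(1,4)] -> total=1
Click 2 (1,5) count=0: revealed 5 new [(0,4) (0,5) (1,5) (2,4) (2,5)] -> total=6

Answer: ....##
....##
....##
......
......
......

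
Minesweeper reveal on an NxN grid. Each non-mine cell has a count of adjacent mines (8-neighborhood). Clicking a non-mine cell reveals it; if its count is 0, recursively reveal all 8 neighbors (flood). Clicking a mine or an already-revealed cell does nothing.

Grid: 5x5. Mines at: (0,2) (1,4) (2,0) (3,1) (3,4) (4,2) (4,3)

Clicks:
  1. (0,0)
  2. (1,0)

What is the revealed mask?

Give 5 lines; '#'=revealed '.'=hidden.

Click 1 (0,0) count=0: revealed 4 new [(0,0) (0,1) (1,0) (1,1)] -> total=4
Click 2 (1,0) count=1: revealed 0 new [(none)] -> total=4

Answer: ##...
##...
.....
.....
.....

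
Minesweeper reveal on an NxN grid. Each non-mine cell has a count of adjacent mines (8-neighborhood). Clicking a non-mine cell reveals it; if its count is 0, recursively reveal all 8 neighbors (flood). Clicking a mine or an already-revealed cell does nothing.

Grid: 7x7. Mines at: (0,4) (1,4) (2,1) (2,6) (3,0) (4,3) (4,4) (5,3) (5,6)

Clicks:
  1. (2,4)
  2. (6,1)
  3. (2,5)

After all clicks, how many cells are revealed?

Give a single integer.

Answer: 11

Derivation:
Click 1 (2,4) count=1: revealed 1 new [(2,4)] -> total=1
Click 2 (6,1) count=0: revealed 9 new [(4,0) (4,1) (4,2) (5,0) (5,1) (5,2) (6,0) (6,1) (6,2)] -> total=10
Click 3 (2,5) count=2: revealed 1 new [(2,5)] -> total=11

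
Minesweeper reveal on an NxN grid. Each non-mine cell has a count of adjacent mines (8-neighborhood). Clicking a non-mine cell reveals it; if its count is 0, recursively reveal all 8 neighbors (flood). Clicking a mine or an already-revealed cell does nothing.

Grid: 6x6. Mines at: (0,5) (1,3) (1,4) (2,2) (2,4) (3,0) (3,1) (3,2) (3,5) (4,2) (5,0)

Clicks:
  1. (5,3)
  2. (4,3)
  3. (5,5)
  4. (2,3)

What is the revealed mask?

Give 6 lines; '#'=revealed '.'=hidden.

Click 1 (5,3) count=1: revealed 1 new [(5,3)] -> total=1
Click 2 (4,3) count=2: revealed 1 new [(4,3)] -> total=2
Click 3 (5,5) count=0: revealed 4 new [(4,4) (4,5) (5,4) (5,5)] -> total=6
Click 4 (2,3) count=5: revealed 1 new [(2,3)] -> total=7

Answer: ......
......
...#..
......
...###
...###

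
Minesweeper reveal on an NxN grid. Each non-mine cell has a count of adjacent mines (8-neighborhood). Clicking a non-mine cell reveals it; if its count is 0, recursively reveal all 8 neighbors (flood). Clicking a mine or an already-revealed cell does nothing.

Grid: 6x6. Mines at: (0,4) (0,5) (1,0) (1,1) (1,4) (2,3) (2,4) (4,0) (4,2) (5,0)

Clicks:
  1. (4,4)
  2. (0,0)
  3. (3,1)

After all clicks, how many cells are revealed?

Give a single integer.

Answer: 11

Derivation:
Click 1 (4,4) count=0: revealed 9 new [(3,3) (3,4) (3,5) (4,3) (4,4) (4,5) (5,3) (5,4) (5,5)] -> total=9
Click 2 (0,0) count=2: revealed 1 new [(0,0)] -> total=10
Click 3 (3,1) count=2: revealed 1 new [(3,1)] -> total=11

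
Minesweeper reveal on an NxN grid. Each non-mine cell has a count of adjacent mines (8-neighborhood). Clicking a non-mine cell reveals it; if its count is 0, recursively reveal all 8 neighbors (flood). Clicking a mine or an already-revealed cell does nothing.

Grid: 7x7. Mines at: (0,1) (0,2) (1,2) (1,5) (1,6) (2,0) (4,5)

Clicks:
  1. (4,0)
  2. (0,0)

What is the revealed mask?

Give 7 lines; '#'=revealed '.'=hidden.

Answer: #......
.......
.####..
#####..
#####..
#######
#######

Derivation:
Click 1 (4,0) count=0: revealed 28 new [(2,1) (2,2) (2,3) (2,4) (3,0) (3,1) (3,2) (3,3) (3,4) (4,0) (4,1) (4,2) (4,3) (4,4) (5,0) (5,1) (5,2) (5,3) (5,4) (5,5) (5,6) (6,0) (6,1) (6,2) (6,3) (6,4) (6,5) (6,6)] -> total=28
Click 2 (0,0) count=1: revealed 1 new [(0,0)] -> total=29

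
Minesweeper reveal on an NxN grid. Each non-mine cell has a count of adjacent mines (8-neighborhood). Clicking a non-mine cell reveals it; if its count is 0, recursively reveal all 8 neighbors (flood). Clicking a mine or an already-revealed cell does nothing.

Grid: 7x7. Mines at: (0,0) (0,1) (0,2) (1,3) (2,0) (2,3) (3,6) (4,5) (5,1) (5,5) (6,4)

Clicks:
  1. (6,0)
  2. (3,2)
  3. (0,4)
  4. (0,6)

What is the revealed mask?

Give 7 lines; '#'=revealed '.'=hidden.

Answer: ....###
....###
....###
..#....
.......
.......
#......

Derivation:
Click 1 (6,0) count=1: revealed 1 new [(6,0)] -> total=1
Click 2 (3,2) count=1: revealed 1 new [(3,2)] -> total=2
Click 3 (0,4) count=1: revealed 1 new [(0,4)] -> total=3
Click 4 (0,6) count=0: revealed 8 new [(0,5) (0,6) (1,4) (1,5) (1,6) (2,4) (2,5) (2,6)] -> total=11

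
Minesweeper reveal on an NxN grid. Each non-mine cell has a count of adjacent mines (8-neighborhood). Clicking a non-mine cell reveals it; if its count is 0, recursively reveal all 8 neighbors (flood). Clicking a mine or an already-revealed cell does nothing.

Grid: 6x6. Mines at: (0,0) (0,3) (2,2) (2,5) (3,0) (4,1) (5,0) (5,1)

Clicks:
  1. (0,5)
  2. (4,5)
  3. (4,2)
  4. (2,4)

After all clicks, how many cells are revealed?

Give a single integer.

Click 1 (0,5) count=0: revealed 4 new [(0,4) (0,5) (1,4) (1,5)] -> total=4
Click 2 (4,5) count=0: revealed 12 new [(3,2) (3,3) (3,4) (3,5) (4,2) (4,3) (4,4) (4,5) (5,2) (5,3) (5,4) (5,5)] -> total=16
Click 3 (4,2) count=2: revealed 0 new [(none)] -> total=16
Click 4 (2,4) count=1: revealed 1 new [(2,4)] -> total=17

Answer: 17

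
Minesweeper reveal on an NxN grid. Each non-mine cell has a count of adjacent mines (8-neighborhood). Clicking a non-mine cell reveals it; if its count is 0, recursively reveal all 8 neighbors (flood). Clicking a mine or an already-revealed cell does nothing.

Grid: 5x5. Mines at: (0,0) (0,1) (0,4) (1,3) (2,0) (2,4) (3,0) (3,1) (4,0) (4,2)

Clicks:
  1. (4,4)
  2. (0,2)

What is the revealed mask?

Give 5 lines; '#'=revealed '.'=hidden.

Click 1 (4,4) count=0: revealed 4 new [(3,3) (3,4) (4,3) (4,4)] -> total=4
Click 2 (0,2) count=2: revealed 1 new [(0,2)] -> total=5

Answer: ..#..
.....
.....
...##
...##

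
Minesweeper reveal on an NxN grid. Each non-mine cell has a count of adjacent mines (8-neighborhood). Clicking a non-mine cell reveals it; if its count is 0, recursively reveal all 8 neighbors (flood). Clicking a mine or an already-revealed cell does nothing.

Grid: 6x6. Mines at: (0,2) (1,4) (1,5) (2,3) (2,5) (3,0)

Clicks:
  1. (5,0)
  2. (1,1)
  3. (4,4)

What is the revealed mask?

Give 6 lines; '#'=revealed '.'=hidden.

Click 1 (5,0) count=0: revealed 17 new [(3,1) (3,2) (3,3) (3,4) (3,5) (4,0) (4,1) (4,2) (4,3) (4,4) (4,5) (5,0) (5,1) (5,2) (5,3) (5,4) (5,5)] -> total=17
Click 2 (1,1) count=1: revealed 1 new [(1,1)] -> total=18
Click 3 (4,4) count=0: revealed 0 new [(none)] -> total=18

Answer: ......
.#....
......
.#####
######
######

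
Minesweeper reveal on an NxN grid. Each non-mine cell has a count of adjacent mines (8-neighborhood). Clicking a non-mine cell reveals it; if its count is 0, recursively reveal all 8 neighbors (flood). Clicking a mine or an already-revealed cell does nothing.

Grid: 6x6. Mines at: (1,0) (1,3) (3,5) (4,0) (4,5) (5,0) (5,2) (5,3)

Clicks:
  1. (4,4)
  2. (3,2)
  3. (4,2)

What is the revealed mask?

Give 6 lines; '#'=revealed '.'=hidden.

Answer: ......
......
.####.
.####.
.####.
......

Derivation:
Click 1 (4,4) count=3: revealed 1 new [(4,4)] -> total=1
Click 2 (3,2) count=0: revealed 11 new [(2,1) (2,2) (2,3) (2,4) (3,1) (3,2) (3,3) (3,4) (4,1) (4,2) (4,3)] -> total=12
Click 3 (4,2) count=2: revealed 0 new [(none)] -> total=12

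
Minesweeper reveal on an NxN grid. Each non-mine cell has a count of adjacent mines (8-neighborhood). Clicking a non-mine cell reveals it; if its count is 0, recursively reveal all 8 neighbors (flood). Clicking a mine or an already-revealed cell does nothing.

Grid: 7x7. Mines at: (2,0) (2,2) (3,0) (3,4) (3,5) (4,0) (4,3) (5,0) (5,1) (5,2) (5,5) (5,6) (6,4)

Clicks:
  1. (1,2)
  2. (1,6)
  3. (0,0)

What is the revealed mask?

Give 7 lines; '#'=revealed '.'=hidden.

Answer: #######
#######
...####
.......
.......
.......
.......

Derivation:
Click 1 (1,2) count=1: revealed 1 new [(1,2)] -> total=1
Click 2 (1,6) count=0: revealed 17 new [(0,0) (0,1) (0,2) (0,3) (0,4) (0,5) (0,6) (1,0) (1,1) (1,3) (1,4) (1,5) (1,6) (2,3) (2,4) (2,5) (2,6)] -> total=18
Click 3 (0,0) count=0: revealed 0 new [(none)] -> total=18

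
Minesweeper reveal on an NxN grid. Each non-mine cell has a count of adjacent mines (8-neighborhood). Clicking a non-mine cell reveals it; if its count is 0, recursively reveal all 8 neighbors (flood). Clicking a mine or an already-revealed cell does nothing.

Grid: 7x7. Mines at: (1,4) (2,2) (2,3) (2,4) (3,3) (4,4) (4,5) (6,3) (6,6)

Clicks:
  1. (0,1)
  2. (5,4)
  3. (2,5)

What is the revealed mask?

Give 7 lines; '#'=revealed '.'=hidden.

Click 1 (0,1) count=0: revealed 22 new [(0,0) (0,1) (0,2) (0,3) (1,0) (1,1) (1,2) (1,3) (2,0) (2,1) (3,0) (3,1) (3,2) (4,0) (4,1) (4,2) (5,0) (5,1) (5,2) (6,0) (6,1) (6,2)] -> total=22
Click 2 (5,4) count=3: revealed 1 new [(5,4)] -> total=23
Click 3 (2,5) count=2: revealed 1 new [(2,5)] -> total=24

Answer: ####...
####...
##...#.
###....
###....
###.#..
###....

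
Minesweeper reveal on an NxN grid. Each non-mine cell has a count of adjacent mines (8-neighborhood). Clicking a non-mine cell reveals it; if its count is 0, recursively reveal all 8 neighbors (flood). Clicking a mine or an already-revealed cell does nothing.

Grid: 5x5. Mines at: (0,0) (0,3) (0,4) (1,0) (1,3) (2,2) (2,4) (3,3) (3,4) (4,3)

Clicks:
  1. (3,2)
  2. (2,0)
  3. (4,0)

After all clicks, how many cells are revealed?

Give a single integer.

Click 1 (3,2) count=3: revealed 1 new [(3,2)] -> total=1
Click 2 (2,0) count=1: revealed 1 new [(2,0)] -> total=2
Click 3 (4,0) count=0: revealed 6 new [(2,1) (3,0) (3,1) (4,0) (4,1) (4,2)] -> total=8

Answer: 8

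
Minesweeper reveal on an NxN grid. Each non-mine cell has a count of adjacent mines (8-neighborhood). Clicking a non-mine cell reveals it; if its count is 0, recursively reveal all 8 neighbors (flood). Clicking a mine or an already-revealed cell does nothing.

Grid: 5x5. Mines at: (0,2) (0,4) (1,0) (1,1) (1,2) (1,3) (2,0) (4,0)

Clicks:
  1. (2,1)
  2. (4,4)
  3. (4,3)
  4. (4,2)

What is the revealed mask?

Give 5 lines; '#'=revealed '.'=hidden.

Answer: .....
.....
.####
.####
.####

Derivation:
Click 1 (2,1) count=4: revealed 1 new [(2,1)] -> total=1
Click 2 (4,4) count=0: revealed 11 new [(2,2) (2,3) (2,4) (3,1) (3,2) (3,3) (3,4) (4,1) (4,2) (4,3) (4,4)] -> total=12
Click 3 (4,3) count=0: revealed 0 new [(none)] -> total=12
Click 4 (4,2) count=0: revealed 0 new [(none)] -> total=12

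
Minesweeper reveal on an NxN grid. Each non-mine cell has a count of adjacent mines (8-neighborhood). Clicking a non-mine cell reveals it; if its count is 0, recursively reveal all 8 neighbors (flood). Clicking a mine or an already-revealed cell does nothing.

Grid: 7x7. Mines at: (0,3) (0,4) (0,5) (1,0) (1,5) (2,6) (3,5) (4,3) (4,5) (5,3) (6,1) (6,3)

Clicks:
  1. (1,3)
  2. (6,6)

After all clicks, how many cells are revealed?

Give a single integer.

Answer: 7

Derivation:
Click 1 (1,3) count=2: revealed 1 new [(1,3)] -> total=1
Click 2 (6,6) count=0: revealed 6 new [(5,4) (5,5) (5,6) (6,4) (6,5) (6,6)] -> total=7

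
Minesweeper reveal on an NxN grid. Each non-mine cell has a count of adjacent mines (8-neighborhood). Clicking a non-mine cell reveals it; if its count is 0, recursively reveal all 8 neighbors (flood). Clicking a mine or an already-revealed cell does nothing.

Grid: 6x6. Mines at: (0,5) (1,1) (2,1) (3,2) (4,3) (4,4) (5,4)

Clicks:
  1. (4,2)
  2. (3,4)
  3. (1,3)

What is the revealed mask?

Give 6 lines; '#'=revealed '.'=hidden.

Click 1 (4,2) count=2: revealed 1 new [(4,2)] -> total=1
Click 2 (3,4) count=2: revealed 1 new [(3,4)] -> total=2
Click 3 (1,3) count=0: revealed 13 new [(0,2) (0,3) (0,4) (1,2) (1,3) (1,4) (1,5) (2,2) (2,3) (2,4) (2,5) (3,3) (3,5)] -> total=15

Answer: ..###.
..####
..####
...###
..#...
......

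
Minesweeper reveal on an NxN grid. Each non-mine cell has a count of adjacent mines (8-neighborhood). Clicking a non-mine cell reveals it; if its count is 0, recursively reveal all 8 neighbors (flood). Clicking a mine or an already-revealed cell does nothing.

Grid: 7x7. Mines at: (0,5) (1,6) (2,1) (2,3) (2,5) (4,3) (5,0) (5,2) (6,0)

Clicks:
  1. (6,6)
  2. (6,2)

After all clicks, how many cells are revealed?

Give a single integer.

Answer: 15

Derivation:
Click 1 (6,6) count=0: revealed 14 new [(3,4) (3,5) (3,6) (4,4) (4,5) (4,6) (5,3) (5,4) (5,5) (5,6) (6,3) (6,4) (6,5) (6,6)] -> total=14
Click 2 (6,2) count=1: revealed 1 new [(6,2)] -> total=15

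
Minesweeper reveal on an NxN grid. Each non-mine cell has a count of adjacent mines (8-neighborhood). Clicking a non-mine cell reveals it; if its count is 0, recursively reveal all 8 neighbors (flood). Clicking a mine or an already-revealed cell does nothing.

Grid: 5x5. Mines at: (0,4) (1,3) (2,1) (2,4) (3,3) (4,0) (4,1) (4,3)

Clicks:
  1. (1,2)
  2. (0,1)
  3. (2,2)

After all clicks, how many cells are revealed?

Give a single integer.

Answer: 7

Derivation:
Click 1 (1,2) count=2: revealed 1 new [(1,2)] -> total=1
Click 2 (0,1) count=0: revealed 5 new [(0,0) (0,1) (0,2) (1,0) (1,1)] -> total=6
Click 3 (2,2) count=3: revealed 1 new [(2,2)] -> total=7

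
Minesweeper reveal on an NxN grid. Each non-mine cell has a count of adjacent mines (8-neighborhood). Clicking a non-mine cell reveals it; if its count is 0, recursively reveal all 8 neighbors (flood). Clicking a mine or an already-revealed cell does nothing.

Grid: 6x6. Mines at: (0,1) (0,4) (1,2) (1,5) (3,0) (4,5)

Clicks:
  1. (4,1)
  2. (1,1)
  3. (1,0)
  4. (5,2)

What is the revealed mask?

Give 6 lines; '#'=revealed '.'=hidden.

Click 1 (4,1) count=1: revealed 1 new [(4,1)] -> total=1
Click 2 (1,1) count=2: revealed 1 new [(1,1)] -> total=2
Click 3 (1,0) count=1: revealed 1 new [(1,0)] -> total=3
Click 4 (5,2) count=0: revealed 17 new [(2,1) (2,2) (2,3) (2,4) (3,1) (3,2) (3,3) (3,4) (4,0) (4,2) (4,3) (4,4) (5,0) (5,1) (5,2) (5,3) (5,4)] -> total=20

Answer: ......
##....
.####.
.####.
#####.
#####.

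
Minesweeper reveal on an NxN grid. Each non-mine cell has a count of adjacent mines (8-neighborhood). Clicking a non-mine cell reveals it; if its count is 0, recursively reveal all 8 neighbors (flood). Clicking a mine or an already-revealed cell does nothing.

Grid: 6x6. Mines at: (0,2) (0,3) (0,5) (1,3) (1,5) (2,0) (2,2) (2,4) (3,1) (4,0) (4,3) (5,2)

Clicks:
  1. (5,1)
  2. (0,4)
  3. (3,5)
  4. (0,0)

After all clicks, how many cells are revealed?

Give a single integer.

Answer: 7

Derivation:
Click 1 (5,1) count=2: revealed 1 new [(5,1)] -> total=1
Click 2 (0,4) count=4: revealed 1 new [(0,4)] -> total=2
Click 3 (3,5) count=1: revealed 1 new [(3,5)] -> total=3
Click 4 (0,0) count=0: revealed 4 new [(0,0) (0,1) (1,0) (1,1)] -> total=7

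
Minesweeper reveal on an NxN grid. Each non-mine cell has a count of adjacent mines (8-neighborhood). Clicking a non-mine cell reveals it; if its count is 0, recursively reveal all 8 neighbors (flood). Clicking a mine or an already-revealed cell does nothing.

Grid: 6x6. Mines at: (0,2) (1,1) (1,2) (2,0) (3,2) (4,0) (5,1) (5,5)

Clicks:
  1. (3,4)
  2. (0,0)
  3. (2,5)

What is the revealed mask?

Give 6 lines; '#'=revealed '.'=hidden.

Click 1 (3,4) count=0: revealed 15 new [(0,3) (0,4) (0,5) (1,3) (1,4) (1,5) (2,3) (2,4) (2,5) (3,3) (3,4) (3,5) (4,3) (4,4) (4,5)] -> total=15
Click 2 (0,0) count=1: revealed 1 new [(0,0)] -> total=16
Click 3 (2,5) count=0: revealed 0 new [(none)] -> total=16

Answer: #..###
...###
...###
...###
...###
......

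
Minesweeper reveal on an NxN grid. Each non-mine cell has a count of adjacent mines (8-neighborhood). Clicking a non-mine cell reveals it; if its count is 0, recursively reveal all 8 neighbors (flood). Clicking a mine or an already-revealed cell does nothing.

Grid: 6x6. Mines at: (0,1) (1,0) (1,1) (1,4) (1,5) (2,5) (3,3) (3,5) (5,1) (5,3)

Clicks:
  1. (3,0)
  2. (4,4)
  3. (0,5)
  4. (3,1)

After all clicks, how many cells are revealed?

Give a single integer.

Click 1 (3,0) count=0: revealed 9 new [(2,0) (2,1) (2,2) (3,0) (3,1) (3,2) (4,0) (4,1) (4,2)] -> total=9
Click 2 (4,4) count=3: revealed 1 new [(4,4)] -> total=10
Click 3 (0,5) count=2: revealed 1 new [(0,5)] -> total=11
Click 4 (3,1) count=0: revealed 0 new [(none)] -> total=11

Answer: 11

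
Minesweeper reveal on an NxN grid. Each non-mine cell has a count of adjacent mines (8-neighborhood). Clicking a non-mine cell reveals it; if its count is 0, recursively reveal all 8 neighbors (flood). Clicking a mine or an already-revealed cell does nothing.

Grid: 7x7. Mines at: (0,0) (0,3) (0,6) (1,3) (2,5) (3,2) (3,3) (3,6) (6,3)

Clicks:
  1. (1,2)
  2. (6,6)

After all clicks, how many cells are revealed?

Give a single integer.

Answer: 10

Derivation:
Click 1 (1,2) count=2: revealed 1 new [(1,2)] -> total=1
Click 2 (6,6) count=0: revealed 9 new [(4,4) (4,5) (4,6) (5,4) (5,5) (5,6) (6,4) (6,5) (6,6)] -> total=10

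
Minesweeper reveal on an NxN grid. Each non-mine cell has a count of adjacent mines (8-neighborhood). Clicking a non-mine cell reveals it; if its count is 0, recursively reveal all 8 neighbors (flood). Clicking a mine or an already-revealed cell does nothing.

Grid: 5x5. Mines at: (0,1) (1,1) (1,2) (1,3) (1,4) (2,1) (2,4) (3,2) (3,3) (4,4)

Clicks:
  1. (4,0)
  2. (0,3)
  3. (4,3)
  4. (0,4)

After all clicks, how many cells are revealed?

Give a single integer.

Click 1 (4,0) count=0: revealed 4 new [(3,0) (3,1) (4,0) (4,1)] -> total=4
Click 2 (0,3) count=3: revealed 1 new [(0,3)] -> total=5
Click 3 (4,3) count=3: revealed 1 new [(4,3)] -> total=6
Click 4 (0,4) count=2: revealed 1 new [(0,4)] -> total=7

Answer: 7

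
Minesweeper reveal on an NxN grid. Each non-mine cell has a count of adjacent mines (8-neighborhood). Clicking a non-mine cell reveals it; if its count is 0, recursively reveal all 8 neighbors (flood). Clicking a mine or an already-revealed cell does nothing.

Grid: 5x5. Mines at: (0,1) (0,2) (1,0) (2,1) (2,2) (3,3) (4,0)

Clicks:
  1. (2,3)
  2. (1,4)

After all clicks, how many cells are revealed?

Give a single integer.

Answer: 6

Derivation:
Click 1 (2,3) count=2: revealed 1 new [(2,3)] -> total=1
Click 2 (1,4) count=0: revealed 5 new [(0,3) (0,4) (1,3) (1,4) (2,4)] -> total=6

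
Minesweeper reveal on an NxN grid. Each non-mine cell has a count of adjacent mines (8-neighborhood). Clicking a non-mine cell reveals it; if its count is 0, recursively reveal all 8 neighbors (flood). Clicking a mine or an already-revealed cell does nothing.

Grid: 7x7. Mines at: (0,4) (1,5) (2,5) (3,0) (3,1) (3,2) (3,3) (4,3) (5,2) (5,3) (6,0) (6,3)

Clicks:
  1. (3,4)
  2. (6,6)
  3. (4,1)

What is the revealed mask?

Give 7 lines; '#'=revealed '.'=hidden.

Answer: .......
.......
.......
....###
.#..###
....###
....###

Derivation:
Click 1 (3,4) count=3: revealed 1 new [(3,4)] -> total=1
Click 2 (6,6) count=0: revealed 11 new [(3,5) (3,6) (4,4) (4,5) (4,6) (5,4) (5,5) (5,6) (6,4) (6,5) (6,6)] -> total=12
Click 3 (4,1) count=4: revealed 1 new [(4,1)] -> total=13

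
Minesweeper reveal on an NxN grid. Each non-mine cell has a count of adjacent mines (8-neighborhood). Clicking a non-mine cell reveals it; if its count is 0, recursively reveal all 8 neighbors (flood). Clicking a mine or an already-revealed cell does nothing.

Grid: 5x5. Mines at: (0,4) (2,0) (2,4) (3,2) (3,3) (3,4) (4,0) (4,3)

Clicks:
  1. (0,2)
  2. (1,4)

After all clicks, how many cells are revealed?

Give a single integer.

Click 1 (0,2) count=0: revealed 11 new [(0,0) (0,1) (0,2) (0,3) (1,0) (1,1) (1,2) (1,3) (2,1) (2,2) (2,3)] -> total=11
Click 2 (1,4) count=2: revealed 1 new [(1,4)] -> total=12

Answer: 12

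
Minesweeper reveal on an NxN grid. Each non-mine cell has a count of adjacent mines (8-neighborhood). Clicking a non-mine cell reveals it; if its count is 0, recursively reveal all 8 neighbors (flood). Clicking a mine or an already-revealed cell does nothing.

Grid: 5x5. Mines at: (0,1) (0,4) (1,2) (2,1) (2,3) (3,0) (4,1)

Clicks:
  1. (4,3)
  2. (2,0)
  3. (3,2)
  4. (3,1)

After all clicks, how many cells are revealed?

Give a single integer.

Click 1 (4,3) count=0: revealed 6 new [(3,2) (3,3) (3,4) (4,2) (4,3) (4,4)] -> total=6
Click 2 (2,0) count=2: revealed 1 new [(2,0)] -> total=7
Click 3 (3,2) count=3: revealed 0 new [(none)] -> total=7
Click 4 (3,1) count=3: revealed 1 new [(3,1)] -> total=8

Answer: 8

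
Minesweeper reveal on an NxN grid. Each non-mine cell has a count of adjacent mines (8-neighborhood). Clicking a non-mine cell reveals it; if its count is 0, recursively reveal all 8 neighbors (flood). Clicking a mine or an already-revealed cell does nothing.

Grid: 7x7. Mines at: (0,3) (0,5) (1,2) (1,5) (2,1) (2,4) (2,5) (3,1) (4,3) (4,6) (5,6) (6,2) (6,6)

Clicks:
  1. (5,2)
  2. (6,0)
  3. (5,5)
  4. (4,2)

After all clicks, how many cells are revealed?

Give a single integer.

Answer: 9

Derivation:
Click 1 (5,2) count=2: revealed 1 new [(5,2)] -> total=1
Click 2 (6,0) count=0: revealed 6 new [(4,0) (4,1) (5,0) (5,1) (6,0) (6,1)] -> total=7
Click 3 (5,5) count=3: revealed 1 new [(5,5)] -> total=8
Click 4 (4,2) count=2: revealed 1 new [(4,2)] -> total=9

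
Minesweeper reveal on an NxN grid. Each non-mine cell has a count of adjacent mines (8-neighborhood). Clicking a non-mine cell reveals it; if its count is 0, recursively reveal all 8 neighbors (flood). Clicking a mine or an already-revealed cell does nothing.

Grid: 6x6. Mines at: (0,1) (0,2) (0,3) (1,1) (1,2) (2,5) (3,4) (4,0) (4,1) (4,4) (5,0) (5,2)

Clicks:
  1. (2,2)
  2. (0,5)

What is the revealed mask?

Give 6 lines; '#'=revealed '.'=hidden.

Click 1 (2,2) count=2: revealed 1 new [(2,2)] -> total=1
Click 2 (0,5) count=0: revealed 4 new [(0,4) (0,5) (1,4) (1,5)] -> total=5

Answer: ....##
....##
..#...
......
......
......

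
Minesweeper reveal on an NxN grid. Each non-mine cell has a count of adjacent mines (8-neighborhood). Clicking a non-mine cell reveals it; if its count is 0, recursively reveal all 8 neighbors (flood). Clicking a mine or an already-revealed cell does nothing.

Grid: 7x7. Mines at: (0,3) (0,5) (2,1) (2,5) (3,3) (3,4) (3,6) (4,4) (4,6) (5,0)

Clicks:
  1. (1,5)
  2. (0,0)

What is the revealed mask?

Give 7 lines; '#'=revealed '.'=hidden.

Answer: ###....
###..#.
.......
.......
.......
.......
.......

Derivation:
Click 1 (1,5) count=2: revealed 1 new [(1,5)] -> total=1
Click 2 (0,0) count=0: revealed 6 new [(0,0) (0,1) (0,2) (1,0) (1,1) (1,2)] -> total=7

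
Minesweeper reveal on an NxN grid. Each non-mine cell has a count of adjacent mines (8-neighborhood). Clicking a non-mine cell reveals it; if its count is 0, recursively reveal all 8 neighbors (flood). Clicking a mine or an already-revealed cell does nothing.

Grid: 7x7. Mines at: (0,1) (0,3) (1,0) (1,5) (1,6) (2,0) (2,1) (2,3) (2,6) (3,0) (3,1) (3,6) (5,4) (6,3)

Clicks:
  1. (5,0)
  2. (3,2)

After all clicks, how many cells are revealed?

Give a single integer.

Answer: 10

Derivation:
Click 1 (5,0) count=0: revealed 9 new [(4,0) (4,1) (4,2) (5,0) (5,1) (5,2) (6,0) (6,1) (6,2)] -> total=9
Click 2 (3,2) count=3: revealed 1 new [(3,2)] -> total=10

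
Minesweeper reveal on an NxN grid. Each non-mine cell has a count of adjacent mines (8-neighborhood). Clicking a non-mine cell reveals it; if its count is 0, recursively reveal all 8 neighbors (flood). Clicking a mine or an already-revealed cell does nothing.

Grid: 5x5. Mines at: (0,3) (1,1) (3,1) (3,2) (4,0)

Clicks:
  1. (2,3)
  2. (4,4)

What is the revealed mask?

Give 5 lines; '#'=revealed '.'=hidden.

Answer: .....
...##
...##
...##
...##

Derivation:
Click 1 (2,3) count=1: revealed 1 new [(2,3)] -> total=1
Click 2 (4,4) count=0: revealed 7 new [(1,3) (1,4) (2,4) (3,3) (3,4) (4,3) (4,4)] -> total=8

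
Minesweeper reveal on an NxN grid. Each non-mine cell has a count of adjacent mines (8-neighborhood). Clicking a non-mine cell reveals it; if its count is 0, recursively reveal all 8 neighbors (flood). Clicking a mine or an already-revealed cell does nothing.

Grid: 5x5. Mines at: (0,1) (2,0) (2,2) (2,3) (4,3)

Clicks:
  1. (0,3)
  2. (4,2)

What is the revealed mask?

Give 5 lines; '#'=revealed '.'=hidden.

Answer: ..###
..###
.....
.....
..#..

Derivation:
Click 1 (0,3) count=0: revealed 6 new [(0,2) (0,3) (0,4) (1,2) (1,3) (1,4)] -> total=6
Click 2 (4,2) count=1: revealed 1 new [(4,2)] -> total=7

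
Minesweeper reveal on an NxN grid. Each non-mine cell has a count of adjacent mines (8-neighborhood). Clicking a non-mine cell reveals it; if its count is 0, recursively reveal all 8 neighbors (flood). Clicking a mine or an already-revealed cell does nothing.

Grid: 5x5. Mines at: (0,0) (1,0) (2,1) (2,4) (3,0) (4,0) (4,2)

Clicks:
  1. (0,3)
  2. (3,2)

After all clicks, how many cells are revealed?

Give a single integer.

Answer: 9

Derivation:
Click 1 (0,3) count=0: revealed 8 new [(0,1) (0,2) (0,3) (0,4) (1,1) (1,2) (1,3) (1,4)] -> total=8
Click 2 (3,2) count=2: revealed 1 new [(3,2)] -> total=9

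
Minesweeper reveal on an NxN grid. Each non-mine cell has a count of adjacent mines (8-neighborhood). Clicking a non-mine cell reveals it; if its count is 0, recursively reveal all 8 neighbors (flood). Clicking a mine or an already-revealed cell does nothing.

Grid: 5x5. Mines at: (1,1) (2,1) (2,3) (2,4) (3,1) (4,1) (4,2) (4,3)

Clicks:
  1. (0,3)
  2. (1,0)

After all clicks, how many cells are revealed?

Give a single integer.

Answer: 7

Derivation:
Click 1 (0,3) count=0: revealed 6 new [(0,2) (0,3) (0,4) (1,2) (1,3) (1,4)] -> total=6
Click 2 (1,0) count=2: revealed 1 new [(1,0)] -> total=7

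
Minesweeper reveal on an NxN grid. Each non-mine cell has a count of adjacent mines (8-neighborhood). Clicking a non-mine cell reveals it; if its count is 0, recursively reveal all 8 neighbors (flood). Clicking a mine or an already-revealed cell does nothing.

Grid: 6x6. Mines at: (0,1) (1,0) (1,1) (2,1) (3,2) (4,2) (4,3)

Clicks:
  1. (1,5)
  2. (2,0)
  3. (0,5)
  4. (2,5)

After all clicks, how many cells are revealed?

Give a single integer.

Answer: 20

Derivation:
Click 1 (1,5) count=0: revealed 19 new [(0,2) (0,3) (0,4) (0,5) (1,2) (1,3) (1,4) (1,5) (2,2) (2,3) (2,4) (2,5) (3,3) (3,4) (3,5) (4,4) (4,5) (5,4) (5,5)] -> total=19
Click 2 (2,0) count=3: revealed 1 new [(2,0)] -> total=20
Click 3 (0,5) count=0: revealed 0 new [(none)] -> total=20
Click 4 (2,5) count=0: revealed 0 new [(none)] -> total=20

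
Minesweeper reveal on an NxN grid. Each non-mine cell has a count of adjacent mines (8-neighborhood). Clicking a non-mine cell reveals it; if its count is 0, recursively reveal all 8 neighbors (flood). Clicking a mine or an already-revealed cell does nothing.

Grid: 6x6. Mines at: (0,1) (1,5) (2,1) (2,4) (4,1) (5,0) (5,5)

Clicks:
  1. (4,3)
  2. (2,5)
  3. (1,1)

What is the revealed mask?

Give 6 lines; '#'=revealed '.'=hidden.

Click 1 (4,3) count=0: revealed 9 new [(3,2) (3,3) (3,4) (4,2) (4,3) (4,4) (5,2) (5,3) (5,4)] -> total=9
Click 2 (2,5) count=2: revealed 1 new [(2,5)] -> total=10
Click 3 (1,1) count=2: revealed 1 new [(1,1)] -> total=11

Answer: ......
.#....
.....#
..###.
..###.
..###.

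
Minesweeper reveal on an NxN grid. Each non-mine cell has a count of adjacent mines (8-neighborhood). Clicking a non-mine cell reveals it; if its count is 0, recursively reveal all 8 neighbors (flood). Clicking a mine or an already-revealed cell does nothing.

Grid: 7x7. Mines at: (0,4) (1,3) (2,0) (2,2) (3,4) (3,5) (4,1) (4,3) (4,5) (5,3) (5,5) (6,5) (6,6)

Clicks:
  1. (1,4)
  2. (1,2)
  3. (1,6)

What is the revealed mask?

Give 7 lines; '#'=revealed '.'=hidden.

Answer: .....##
..#.###
.....##
.......
.......
.......
.......

Derivation:
Click 1 (1,4) count=2: revealed 1 new [(1,4)] -> total=1
Click 2 (1,2) count=2: revealed 1 new [(1,2)] -> total=2
Click 3 (1,6) count=0: revealed 6 new [(0,5) (0,6) (1,5) (1,6) (2,5) (2,6)] -> total=8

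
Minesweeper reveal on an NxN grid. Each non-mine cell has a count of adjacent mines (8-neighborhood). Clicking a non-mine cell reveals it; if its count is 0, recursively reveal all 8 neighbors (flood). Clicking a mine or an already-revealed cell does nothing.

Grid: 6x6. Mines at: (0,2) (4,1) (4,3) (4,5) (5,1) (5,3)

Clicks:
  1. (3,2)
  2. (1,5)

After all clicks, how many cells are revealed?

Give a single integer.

Click 1 (3,2) count=2: revealed 1 new [(3,2)] -> total=1
Click 2 (1,5) count=0: revealed 22 new [(0,0) (0,1) (0,3) (0,4) (0,5) (1,0) (1,1) (1,2) (1,3) (1,4) (1,5) (2,0) (2,1) (2,2) (2,3) (2,4) (2,5) (3,0) (3,1) (3,3) (3,4) (3,5)] -> total=23

Answer: 23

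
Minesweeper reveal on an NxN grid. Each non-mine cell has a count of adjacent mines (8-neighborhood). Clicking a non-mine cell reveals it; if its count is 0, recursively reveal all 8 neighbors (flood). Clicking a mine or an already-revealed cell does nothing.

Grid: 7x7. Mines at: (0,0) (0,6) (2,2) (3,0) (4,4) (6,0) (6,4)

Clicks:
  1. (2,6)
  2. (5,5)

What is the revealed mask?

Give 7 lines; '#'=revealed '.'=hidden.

Click 1 (2,6) count=0: revealed 25 new [(0,1) (0,2) (0,3) (0,4) (0,5) (1,1) (1,2) (1,3) (1,4) (1,5) (1,6) (2,3) (2,4) (2,5) (2,6) (3,3) (3,4) (3,5) (3,6) (4,5) (4,6) (5,5) (5,6) (6,5) (6,6)] -> total=25
Click 2 (5,5) count=2: revealed 0 new [(none)] -> total=25

Answer: .#####.
.######
...####
...####
.....##
.....##
.....##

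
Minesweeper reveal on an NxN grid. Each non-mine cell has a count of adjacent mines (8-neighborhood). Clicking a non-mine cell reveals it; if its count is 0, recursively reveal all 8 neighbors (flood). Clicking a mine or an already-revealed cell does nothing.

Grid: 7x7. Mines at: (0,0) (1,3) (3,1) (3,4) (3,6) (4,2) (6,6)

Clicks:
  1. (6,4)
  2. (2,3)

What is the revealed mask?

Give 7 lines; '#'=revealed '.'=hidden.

Click 1 (6,4) count=0: revealed 17 new [(4,0) (4,1) (4,3) (4,4) (4,5) (5,0) (5,1) (5,2) (5,3) (5,4) (5,5) (6,0) (6,1) (6,2) (6,3) (6,4) (6,5)] -> total=17
Click 2 (2,3) count=2: revealed 1 new [(2,3)] -> total=18

Answer: .......
.......
...#...
.......
##.###.
######.
######.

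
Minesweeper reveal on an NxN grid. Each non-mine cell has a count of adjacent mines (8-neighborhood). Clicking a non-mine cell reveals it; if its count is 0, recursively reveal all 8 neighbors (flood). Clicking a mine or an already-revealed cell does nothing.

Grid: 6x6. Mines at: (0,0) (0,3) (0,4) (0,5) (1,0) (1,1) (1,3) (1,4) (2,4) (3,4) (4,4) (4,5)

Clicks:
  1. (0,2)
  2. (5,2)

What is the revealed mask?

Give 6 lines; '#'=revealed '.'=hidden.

Answer: ..#...
......
####..
####..
####..
####..

Derivation:
Click 1 (0,2) count=3: revealed 1 new [(0,2)] -> total=1
Click 2 (5,2) count=0: revealed 16 new [(2,0) (2,1) (2,2) (2,3) (3,0) (3,1) (3,2) (3,3) (4,0) (4,1) (4,2) (4,3) (5,0) (5,1) (5,2) (5,3)] -> total=17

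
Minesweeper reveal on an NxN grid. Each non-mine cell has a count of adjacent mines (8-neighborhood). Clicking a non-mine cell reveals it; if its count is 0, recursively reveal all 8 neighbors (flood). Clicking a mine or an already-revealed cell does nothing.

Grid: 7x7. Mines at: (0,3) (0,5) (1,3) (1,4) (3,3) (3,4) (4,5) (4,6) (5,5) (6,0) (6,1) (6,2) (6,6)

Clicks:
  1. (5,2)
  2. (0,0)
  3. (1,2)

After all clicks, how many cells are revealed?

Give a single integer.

Answer: 18

Derivation:
Click 1 (5,2) count=2: revealed 1 new [(5,2)] -> total=1
Click 2 (0,0) count=0: revealed 17 new [(0,0) (0,1) (0,2) (1,0) (1,1) (1,2) (2,0) (2,1) (2,2) (3,0) (3,1) (3,2) (4,0) (4,1) (4,2) (5,0) (5,1)] -> total=18
Click 3 (1,2) count=2: revealed 0 new [(none)] -> total=18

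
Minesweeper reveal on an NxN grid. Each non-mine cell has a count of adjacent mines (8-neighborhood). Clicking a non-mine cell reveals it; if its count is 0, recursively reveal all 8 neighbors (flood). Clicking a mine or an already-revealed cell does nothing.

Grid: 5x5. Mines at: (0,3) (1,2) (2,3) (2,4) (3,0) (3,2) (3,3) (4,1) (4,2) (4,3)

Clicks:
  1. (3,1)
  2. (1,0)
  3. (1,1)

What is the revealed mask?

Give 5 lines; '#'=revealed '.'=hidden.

Answer: ##...
##...
##...
.#...
.....

Derivation:
Click 1 (3,1) count=4: revealed 1 new [(3,1)] -> total=1
Click 2 (1,0) count=0: revealed 6 new [(0,0) (0,1) (1,0) (1,1) (2,0) (2,1)] -> total=7
Click 3 (1,1) count=1: revealed 0 new [(none)] -> total=7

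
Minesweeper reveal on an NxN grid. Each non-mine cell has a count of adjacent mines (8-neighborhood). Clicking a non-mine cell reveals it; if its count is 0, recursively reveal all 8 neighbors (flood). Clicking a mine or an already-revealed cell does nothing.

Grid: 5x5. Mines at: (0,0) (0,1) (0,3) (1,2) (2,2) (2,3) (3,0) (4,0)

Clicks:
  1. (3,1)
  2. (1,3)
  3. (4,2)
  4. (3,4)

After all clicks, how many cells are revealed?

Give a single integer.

Answer: 9

Derivation:
Click 1 (3,1) count=3: revealed 1 new [(3,1)] -> total=1
Click 2 (1,3) count=4: revealed 1 new [(1,3)] -> total=2
Click 3 (4,2) count=0: revealed 7 new [(3,2) (3,3) (3,4) (4,1) (4,2) (4,3) (4,4)] -> total=9
Click 4 (3,4) count=1: revealed 0 new [(none)] -> total=9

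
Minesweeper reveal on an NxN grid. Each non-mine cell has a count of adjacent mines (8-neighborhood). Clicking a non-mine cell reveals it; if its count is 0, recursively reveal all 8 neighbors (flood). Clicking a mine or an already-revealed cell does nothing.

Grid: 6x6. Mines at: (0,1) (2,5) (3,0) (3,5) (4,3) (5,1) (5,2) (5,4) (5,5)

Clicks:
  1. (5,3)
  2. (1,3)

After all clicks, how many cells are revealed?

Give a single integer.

Answer: 18

Derivation:
Click 1 (5,3) count=3: revealed 1 new [(5,3)] -> total=1
Click 2 (1,3) count=0: revealed 17 new [(0,2) (0,3) (0,4) (0,5) (1,1) (1,2) (1,3) (1,4) (1,5) (2,1) (2,2) (2,3) (2,4) (3,1) (3,2) (3,3) (3,4)] -> total=18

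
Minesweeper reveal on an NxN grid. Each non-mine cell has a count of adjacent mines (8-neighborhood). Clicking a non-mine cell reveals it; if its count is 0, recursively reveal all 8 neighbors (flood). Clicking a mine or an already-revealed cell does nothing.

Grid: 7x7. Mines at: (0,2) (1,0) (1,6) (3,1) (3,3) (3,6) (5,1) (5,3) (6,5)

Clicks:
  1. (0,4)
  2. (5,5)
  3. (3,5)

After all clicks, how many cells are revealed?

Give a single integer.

Click 1 (0,4) count=0: revealed 9 new [(0,3) (0,4) (0,5) (1,3) (1,4) (1,5) (2,3) (2,4) (2,5)] -> total=9
Click 2 (5,5) count=1: revealed 1 new [(5,5)] -> total=10
Click 3 (3,5) count=1: revealed 1 new [(3,5)] -> total=11

Answer: 11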